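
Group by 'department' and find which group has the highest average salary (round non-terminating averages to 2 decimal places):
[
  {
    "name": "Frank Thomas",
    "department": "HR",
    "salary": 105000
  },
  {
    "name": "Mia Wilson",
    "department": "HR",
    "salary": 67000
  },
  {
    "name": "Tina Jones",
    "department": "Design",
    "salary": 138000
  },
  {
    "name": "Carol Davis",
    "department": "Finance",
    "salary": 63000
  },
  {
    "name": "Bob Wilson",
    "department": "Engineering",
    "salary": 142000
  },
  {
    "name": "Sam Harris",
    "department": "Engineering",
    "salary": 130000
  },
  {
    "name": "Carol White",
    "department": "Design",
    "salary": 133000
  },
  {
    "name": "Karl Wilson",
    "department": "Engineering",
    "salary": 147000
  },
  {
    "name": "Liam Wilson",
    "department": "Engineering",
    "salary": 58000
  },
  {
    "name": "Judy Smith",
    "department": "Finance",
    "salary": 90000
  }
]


Group by: department

Groups:
  Design: 2 people, avg salary = 271000/2 = $135500
  Engineering: 4 people, avg salary = 477000/4 = $119250
  Finance: 2 people, avg salary = 153000/2 = $76500
  HR: 2 people, avg salary = 172000/2 = $86000

Highest average salary: Design ($135500)

Design ($135500)


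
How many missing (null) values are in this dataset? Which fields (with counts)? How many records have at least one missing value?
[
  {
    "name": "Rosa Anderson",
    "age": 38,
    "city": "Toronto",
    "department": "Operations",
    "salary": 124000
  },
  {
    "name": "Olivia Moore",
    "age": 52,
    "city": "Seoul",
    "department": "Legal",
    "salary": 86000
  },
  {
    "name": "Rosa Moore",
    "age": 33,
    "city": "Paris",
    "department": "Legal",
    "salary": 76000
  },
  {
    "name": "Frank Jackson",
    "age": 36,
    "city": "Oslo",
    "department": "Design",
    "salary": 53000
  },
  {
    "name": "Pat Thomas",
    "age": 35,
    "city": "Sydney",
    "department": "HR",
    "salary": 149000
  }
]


Checking for missing (null) values in 5 records:

  Rosa Anderson: complete
  Olivia Moore: complete
  Rosa Moore: complete
  Frank Jackson: complete
  Pat Thomas: complete

Per field:
  name: 0 missing
  age: 0 missing
  city: 0 missing
  department: 0 missing
  salary: 0 missing

Total missing values: 0
Records with any missing: 0

0 missing values (none); 0 incomplete records


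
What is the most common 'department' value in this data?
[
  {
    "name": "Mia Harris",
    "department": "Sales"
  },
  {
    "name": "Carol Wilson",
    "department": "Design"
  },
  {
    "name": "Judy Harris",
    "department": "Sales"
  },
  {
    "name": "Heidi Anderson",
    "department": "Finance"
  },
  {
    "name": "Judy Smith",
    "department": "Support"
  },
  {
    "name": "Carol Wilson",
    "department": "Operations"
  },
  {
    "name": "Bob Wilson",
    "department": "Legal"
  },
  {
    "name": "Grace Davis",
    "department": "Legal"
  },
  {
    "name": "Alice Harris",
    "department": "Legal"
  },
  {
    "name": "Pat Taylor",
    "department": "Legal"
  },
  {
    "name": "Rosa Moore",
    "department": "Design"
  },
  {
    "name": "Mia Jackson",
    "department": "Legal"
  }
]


Counting 'department' values across 12 records:

  Legal: 5 #####
  Sales: 2 ##
  Design: 2 ##
  Finance: 1 #
  Support: 1 #
  Operations: 1 #

Most common: Legal (5 times)

Legal (5 times)


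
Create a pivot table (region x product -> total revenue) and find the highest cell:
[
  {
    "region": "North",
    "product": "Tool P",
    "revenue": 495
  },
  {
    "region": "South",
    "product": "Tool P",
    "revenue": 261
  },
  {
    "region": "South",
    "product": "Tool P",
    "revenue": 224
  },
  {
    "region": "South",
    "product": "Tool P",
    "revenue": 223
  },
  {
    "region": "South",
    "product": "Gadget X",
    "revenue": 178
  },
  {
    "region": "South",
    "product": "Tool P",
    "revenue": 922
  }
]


Pivot: region (rows) x product (columns) -> total revenue

     Gadget X      Tool P      
North            0           495  
South          178          1630  

Highest: South / Tool P = $1630

South / Tool P = $1630


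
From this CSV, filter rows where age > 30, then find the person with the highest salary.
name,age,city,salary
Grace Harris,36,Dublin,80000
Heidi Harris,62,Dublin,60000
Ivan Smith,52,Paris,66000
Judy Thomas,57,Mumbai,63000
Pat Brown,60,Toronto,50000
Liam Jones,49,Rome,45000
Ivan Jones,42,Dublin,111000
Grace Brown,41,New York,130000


Filter: age > 30
Sort by: salary (descending)

Filtered records (8):
  Grace Brown, age 41, salary $130000
  Ivan Jones, age 42, salary $111000
  Grace Harris, age 36, salary $80000
  Ivan Smith, age 52, salary $66000
  Judy Thomas, age 57, salary $63000
  Heidi Harris, age 62, salary $60000
  Pat Brown, age 60, salary $50000
  Liam Jones, age 49, salary $45000

Highest salary: Grace Brown ($130000)

Grace Brown


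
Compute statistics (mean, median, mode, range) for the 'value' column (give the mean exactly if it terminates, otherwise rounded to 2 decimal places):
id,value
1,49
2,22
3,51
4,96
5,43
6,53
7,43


Data: [49, 22, 51, 96, 43, 53, 43]
Count: 7
Sum: 357
Mean: 357/7 = 51
Sorted: [22, 43, 43, 49, 51, 53, 96]
Median: 49.0
Mode: 43 (2 times)
Range: 96 - 22 = 74
Min: 22, Max: 96

mean=51, median=49.0, mode=43, range=74


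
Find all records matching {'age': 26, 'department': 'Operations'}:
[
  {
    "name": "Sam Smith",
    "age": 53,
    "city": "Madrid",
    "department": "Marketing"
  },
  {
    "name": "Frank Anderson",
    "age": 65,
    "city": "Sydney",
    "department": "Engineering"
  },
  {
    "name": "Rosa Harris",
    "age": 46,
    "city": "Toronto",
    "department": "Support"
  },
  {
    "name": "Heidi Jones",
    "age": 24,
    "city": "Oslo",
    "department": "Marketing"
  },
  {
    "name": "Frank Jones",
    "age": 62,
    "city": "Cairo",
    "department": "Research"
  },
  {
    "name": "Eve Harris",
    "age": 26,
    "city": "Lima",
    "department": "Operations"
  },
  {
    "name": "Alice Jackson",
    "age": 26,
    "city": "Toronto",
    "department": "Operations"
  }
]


Search criteria: {'age': 26, 'department': 'Operations'}

Checking 7 records:
  Sam Smith: {age: 53, department: Marketing}
  Frank Anderson: {age: 65, department: Engineering}
  Rosa Harris: {age: 46, department: Support}
  Heidi Jones: {age: 24, department: Marketing}
  Frank Jones: {age: 62, department: Research}
  Eve Harris: {age: 26, department: Operations} <-- MATCH
  Alice Jackson: {age: 26, department: Operations} <-- MATCH

Matches: ["Eve Harris", "Alice Jackson"]

["Eve Harris", "Alice Jackson"]


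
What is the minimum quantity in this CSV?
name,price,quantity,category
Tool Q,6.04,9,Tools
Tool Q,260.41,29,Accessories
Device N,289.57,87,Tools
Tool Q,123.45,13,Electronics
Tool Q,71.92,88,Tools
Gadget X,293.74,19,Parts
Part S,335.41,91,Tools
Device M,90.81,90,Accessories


Computing minimum quantity:
Values: [9, 29, 87, 13, 88, 19, 91, 90]
Min = 9

9


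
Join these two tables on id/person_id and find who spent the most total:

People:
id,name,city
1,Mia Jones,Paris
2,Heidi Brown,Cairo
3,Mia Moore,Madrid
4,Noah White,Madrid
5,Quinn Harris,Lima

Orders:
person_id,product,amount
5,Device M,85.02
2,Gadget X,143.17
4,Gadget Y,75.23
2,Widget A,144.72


Join on: people.id = orders.person_id

Joined rows:
  Quinn Harris (Lima) bought Device M for $85.02
  Heidi Brown (Cairo) bought Gadget X for $143.17
  Noah White (Madrid) bought Gadget Y for $75.23
  Heidi Brown (Cairo) bought Widget A for $144.72

Total per person:
  Heidi Brown: $287.89
  Quinn Harris: $85.02
  Noah White: $75.23

Top spender: Heidi Brown ($287.89)

Heidi Brown ($287.89)


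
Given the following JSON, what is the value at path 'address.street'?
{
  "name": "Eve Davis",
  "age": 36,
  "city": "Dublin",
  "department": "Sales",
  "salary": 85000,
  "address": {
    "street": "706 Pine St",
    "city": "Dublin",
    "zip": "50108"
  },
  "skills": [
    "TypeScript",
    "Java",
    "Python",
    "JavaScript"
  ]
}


Query: address.street
Path: address -> street
Value: 706 Pine St

706 Pine St


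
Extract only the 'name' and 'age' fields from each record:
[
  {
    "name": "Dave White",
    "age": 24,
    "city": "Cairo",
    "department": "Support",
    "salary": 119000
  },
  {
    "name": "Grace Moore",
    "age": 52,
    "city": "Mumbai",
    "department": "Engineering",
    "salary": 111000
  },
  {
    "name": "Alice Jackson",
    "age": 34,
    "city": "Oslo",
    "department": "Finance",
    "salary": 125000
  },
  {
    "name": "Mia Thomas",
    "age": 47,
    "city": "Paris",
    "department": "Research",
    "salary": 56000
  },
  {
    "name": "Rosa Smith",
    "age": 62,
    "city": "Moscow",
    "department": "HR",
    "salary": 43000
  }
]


Original: 5 records with fields: name, age, city, department, salary
Keep: ['name', 'age']
Drop: ['city', 'department', 'salary']
Result: 5 records, 2 fields each

[
  {
    "name": "Dave White",
    "age": 24
  },
  {
    "name": "Grace Moore",
    "age": 52
  },
  {
    "name": "Alice Jackson",
    "age": 34
  },
  {
    "name": "Mia Thomas",
    "age": 47
  },
  {
    "name": "Rosa Smith",
    "age": 62
  }
]


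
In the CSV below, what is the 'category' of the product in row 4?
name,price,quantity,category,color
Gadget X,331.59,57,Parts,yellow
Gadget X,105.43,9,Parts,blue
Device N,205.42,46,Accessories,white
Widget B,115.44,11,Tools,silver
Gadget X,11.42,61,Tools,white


Query: Row 4 ('Widget B'), column 'category'
Value: Tools

Tools


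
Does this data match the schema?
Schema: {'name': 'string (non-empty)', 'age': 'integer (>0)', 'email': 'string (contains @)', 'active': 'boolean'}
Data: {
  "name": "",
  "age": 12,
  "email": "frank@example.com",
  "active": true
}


Validating each field against schema:
  name: FAIL ("" is an empty string)
  age: OK (positive integer)
  email: OK (string with @)
  active: OK (boolean)

Result: INVALID (1 error: name)

INVALID (1 error: name)


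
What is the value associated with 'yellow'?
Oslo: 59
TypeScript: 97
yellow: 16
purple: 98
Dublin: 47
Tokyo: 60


Looking up key 'yellow'
Value: 16

16


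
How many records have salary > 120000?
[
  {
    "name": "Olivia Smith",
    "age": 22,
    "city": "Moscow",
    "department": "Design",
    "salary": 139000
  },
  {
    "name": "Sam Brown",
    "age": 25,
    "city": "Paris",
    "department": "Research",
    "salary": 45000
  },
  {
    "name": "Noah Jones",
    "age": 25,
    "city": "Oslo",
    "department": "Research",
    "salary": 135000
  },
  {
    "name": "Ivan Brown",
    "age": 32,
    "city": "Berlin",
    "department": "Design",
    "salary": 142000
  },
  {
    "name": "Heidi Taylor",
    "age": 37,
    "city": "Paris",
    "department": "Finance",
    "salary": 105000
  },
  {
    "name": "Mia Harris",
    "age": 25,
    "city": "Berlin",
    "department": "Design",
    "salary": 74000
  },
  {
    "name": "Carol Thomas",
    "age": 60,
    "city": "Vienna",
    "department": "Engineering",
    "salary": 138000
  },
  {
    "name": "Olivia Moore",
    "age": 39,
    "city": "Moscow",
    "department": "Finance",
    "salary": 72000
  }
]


Data: 8 records
Condition: salary > 120000

Checking each record:
  Olivia Smith: 139000 MATCH
  Sam Brown: 45000
  Noah Jones: 135000 MATCH
  Ivan Brown: 142000 MATCH
  Heidi Taylor: 105000
  Mia Harris: 74000
  Carol Thomas: 138000 MATCH
  Olivia Moore: 72000

Count: 4

4


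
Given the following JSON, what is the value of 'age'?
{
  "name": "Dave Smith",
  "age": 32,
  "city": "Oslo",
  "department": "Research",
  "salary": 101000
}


Looking up field 'age'
Value: 32

32


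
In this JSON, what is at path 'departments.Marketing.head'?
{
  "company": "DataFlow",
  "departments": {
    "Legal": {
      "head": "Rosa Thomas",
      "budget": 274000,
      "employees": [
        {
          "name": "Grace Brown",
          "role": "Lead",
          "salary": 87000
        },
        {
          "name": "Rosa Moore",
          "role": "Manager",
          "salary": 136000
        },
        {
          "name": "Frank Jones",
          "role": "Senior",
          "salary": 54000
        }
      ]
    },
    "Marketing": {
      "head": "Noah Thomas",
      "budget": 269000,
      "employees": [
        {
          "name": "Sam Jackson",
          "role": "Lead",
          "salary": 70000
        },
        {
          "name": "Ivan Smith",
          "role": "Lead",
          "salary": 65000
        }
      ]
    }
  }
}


Path: departments.Marketing.head

Navigate:
  -> departments
  -> Marketing
  -> head = 'Noah Thomas'

Noah Thomas


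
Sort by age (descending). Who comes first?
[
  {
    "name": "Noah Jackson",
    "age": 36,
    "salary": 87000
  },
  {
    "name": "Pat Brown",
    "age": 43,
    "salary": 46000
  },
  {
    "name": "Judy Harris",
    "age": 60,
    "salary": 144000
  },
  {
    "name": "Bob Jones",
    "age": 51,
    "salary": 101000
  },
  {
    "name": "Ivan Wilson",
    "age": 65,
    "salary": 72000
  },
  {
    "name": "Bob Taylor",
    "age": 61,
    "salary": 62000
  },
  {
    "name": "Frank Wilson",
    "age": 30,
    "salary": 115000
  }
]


Sort by: age (descending)

Sorted order:
  1. Ivan Wilson (age = 65)
  2. Bob Taylor (age = 61)
  3. Judy Harris (age = 60)
  4. Bob Jones (age = 51)
  5. Pat Brown (age = 43)
  6. Noah Jackson (age = 36)
  7. Frank Wilson (age = 30)

First: Ivan Wilson

Ivan Wilson


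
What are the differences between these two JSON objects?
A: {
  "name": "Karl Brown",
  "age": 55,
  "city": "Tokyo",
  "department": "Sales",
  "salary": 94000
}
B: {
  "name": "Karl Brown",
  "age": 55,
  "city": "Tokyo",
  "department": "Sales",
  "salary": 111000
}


Comparing each field (in key order):
  name: same
  age: same
  city: same
  department: same
  salary: DIFFERENT
Differences:
  salary: 94000 -> 111000

1 field(s) changed

1 change: salary


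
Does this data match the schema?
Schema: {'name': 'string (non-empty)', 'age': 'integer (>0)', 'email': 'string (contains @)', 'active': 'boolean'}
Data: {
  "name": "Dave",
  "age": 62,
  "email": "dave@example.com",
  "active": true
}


Validating each field against schema:
  name: OK (non-empty string)
  age: OK (positive integer)
  email: OK (string with @)
  active: OK (boolean)

Result: VALID

VALID


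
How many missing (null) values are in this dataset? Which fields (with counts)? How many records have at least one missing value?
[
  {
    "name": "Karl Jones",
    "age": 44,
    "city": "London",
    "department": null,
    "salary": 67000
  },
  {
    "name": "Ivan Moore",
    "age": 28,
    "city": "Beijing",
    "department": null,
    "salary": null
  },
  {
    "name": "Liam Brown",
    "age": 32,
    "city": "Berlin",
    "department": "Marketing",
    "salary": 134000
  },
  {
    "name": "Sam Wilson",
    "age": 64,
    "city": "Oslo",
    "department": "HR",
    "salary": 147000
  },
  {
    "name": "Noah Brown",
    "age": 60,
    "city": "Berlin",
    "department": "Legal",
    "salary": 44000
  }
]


Checking for missing (null) values in 5 records:

  Karl Jones: department
  Ivan Moore: department, salary
  Liam Brown: complete
  Sam Wilson: complete
  Noah Brown: complete

Per field:
  name: 0 missing
  age: 0 missing
  city: 0 missing
  department: 2 missing
  salary: 1 missing

Total missing values: 3
Records with any missing: 2

3 missing values (department: 2, salary: 1); 2 incomplete records


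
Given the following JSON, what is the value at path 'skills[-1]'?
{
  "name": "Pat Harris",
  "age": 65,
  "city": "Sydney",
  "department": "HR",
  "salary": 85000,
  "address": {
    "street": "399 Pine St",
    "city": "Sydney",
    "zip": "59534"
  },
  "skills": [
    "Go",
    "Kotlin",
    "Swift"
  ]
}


Query: skills[-1]
Path: skills -> last element
Value: Swift

Swift


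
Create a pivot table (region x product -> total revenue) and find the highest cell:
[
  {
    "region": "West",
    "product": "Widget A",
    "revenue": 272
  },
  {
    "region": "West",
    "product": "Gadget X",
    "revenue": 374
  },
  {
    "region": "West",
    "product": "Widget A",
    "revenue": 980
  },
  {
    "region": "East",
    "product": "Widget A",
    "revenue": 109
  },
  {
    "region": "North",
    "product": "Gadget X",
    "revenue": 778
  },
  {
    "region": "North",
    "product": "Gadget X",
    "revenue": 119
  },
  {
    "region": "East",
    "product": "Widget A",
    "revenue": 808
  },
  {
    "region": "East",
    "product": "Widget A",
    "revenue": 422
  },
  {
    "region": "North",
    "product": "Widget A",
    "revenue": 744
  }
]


Pivot: region (rows) x product (columns) -> total revenue

     Gadget X      Widget A    
East             0          1339  
North          897           744  
West           374          1252  

Highest: East / Widget A = $1339

East / Widget A = $1339


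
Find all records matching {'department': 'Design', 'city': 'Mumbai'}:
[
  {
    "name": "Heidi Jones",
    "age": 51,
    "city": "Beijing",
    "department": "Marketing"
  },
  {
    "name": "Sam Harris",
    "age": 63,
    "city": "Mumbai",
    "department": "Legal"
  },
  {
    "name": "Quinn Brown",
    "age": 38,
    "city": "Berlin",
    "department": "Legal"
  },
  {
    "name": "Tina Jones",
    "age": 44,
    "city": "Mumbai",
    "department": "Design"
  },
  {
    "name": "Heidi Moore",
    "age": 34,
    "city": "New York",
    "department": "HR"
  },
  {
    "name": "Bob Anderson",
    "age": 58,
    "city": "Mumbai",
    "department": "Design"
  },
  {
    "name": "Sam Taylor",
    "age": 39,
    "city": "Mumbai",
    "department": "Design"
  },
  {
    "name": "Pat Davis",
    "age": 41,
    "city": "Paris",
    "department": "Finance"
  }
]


Search criteria: {'department': 'Design', 'city': 'Mumbai'}

Checking 8 records:
  Heidi Jones: {department: Marketing, city: Beijing}
  Sam Harris: {department: Legal, city: Mumbai}
  Quinn Brown: {department: Legal, city: Berlin}
  Tina Jones: {department: Design, city: Mumbai} <-- MATCH
  Heidi Moore: {department: HR, city: New York}
  Bob Anderson: {department: Design, city: Mumbai} <-- MATCH
  Sam Taylor: {department: Design, city: Mumbai} <-- MATCH
  Pat Davis: {department: Finance, city: Paris}

Matches: ["Tina Jones", "Bob Anderson", "Sam Taylor"]

["Tina Jones", "Bob Anderson", "Sam Taylor"]


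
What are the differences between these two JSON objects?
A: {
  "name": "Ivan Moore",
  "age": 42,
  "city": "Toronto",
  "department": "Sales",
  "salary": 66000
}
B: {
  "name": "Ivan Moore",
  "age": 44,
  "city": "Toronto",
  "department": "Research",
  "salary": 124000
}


Comparing each field (in key order):
  name: same
  age: DIFFERENT
  city: same
  department: DIFFERENT
  salary: DIFFERENT
Differences:
  age: 42 -> 44
  department: Sales -> Research
  salary: 66000 -> 124000

3 field(s) changed

3 changes: age, department, salary


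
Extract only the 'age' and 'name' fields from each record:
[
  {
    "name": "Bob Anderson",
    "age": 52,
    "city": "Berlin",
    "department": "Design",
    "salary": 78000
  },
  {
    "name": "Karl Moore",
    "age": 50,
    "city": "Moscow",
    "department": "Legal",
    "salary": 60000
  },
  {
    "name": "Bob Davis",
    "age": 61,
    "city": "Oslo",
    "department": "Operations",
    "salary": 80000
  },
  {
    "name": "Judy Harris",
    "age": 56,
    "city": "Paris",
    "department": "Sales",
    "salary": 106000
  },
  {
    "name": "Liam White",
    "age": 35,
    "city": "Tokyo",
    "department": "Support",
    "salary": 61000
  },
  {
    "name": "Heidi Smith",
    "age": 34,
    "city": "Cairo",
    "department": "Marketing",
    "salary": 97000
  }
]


Original: 6 records with fields: name, age, city, department, salary
Keep: ['age', 'name']
Drop: ['city', 'department', 'salary']
Result: 6 records, 2 fields each

[
  {
    "age": 52,
    "name": "Bob Anderson"
  },
  {
    "age": 50,
    "name": "Karl Moore"
  },
  {
    "age": 61,
    "name": "Bob Davis"
  },
  {
    "age": 56,
    "name": "Judy Harris"
  },
  {
    "age": 35,
    "name": "Liam White"
  },
  {
    "age": 34,
    "name": "Heidi Smith"
  }
]


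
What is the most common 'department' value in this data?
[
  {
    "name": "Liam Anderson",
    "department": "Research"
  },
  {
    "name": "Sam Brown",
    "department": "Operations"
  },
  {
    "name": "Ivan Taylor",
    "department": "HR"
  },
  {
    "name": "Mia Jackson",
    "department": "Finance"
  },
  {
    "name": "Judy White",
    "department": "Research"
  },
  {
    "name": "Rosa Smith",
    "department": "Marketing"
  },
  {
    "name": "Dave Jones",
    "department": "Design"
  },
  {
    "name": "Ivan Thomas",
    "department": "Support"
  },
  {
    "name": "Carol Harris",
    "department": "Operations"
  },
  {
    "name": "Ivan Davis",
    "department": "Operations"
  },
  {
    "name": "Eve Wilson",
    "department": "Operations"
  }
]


Counting 'department' values across 11 records:

  Operations: 4 ####
  Research: 2 ##
  HR: 1 #
  Finance: 1 #
  Marketing: 1 #
  Design: 1 #
  Support: 1 #

Most common: Operations (4 times)

Operations (4 times)


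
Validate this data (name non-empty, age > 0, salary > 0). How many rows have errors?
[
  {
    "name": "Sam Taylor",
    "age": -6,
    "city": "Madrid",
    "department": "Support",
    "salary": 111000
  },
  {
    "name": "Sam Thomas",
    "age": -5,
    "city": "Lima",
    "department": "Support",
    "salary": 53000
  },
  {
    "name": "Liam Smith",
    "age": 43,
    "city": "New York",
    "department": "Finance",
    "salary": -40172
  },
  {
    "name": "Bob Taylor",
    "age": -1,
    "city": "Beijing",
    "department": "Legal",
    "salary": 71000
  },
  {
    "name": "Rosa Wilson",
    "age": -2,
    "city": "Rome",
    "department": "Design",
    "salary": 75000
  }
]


Validating 5 records:
Rules: name non-empty, age > 0, salary > 0

  Row 1 (Sam Taylor): negative age: -6
  Row 2 (Sam Thomas): negative age: -5
  Row 3 (Liam Smith): negative salary: -40172
  Row 4 (Bob Taylor): negative age: -1
  Row 5 (Rosa Wilson): negative age: -2

Total errors: 5

5 errors


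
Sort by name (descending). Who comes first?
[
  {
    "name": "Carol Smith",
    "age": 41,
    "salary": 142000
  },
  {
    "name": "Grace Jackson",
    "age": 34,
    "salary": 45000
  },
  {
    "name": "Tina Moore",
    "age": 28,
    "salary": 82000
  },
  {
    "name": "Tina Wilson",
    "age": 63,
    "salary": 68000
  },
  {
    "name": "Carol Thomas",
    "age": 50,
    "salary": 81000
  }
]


Sort by: name (descending)

Sorted order:
  1. Tina Wilson (name = Tina Wilson)
  2. Tina Moore (name = Tina Moore)
  3. Grace Jackson (name = Grace Jackson)
  4. Carol Thomas (name = Carol Thomas)
  5. Carol Smith (name = Carol Smith)

First: Tina Wilson

Tina Wilson


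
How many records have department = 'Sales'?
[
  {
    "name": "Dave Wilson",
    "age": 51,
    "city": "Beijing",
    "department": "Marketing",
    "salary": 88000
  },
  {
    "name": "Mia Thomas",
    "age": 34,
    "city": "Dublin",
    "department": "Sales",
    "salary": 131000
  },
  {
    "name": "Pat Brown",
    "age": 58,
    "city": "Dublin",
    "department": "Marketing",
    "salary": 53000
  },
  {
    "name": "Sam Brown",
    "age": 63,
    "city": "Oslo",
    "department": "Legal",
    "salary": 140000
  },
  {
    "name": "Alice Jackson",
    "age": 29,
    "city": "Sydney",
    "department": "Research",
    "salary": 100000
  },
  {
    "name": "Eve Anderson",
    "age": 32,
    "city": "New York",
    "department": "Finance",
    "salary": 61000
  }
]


Data: 6 records
Condition: department = 'Sales'

Checking each record:
  Dave Wilson: Marketing
  Mia Thomas: Sales MATCH
  Pat Brown: Marketing
  Sam Brown: Legal
  Alice Jackson: Research
  Eve Anderson: Finance

Count: 1

1


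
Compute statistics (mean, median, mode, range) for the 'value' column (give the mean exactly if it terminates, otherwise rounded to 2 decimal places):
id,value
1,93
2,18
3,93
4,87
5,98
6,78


Data: [93, 18, 93, 87, 98, 78]
Count: 6
Sum: 467
Mean: 467/6 ≈ 77.83 (rounded to 2 decimal places)
Sorted: [18, 78, 87, 93, 93, 98]
Median: 90.0
Mode: 93 (2 times)
Range: 98 - 18 = 80
Min: 18, Max: 98

mean≈77.83, median=90.0, mode=93, range=80


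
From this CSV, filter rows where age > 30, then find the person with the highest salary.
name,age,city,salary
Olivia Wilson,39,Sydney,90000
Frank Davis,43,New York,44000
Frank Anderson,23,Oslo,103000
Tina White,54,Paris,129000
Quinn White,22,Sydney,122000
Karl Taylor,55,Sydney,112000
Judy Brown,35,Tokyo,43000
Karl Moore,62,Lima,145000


Filter: age > 30
Sort by: salary (descending)

Filtered records (6):
  Karl Moore, age 62, salary $145000
  Tina White, age 54, salary $129000
  Karl Taylor, age 55, salary $112000
  Olivia Wilson, age 39, salary $90000
  Frank Davis, age 43, salary $44000
  Judy Brown, age 35, salary $43000

Highest salary: Karl Moore ($145000)

Karl Moore


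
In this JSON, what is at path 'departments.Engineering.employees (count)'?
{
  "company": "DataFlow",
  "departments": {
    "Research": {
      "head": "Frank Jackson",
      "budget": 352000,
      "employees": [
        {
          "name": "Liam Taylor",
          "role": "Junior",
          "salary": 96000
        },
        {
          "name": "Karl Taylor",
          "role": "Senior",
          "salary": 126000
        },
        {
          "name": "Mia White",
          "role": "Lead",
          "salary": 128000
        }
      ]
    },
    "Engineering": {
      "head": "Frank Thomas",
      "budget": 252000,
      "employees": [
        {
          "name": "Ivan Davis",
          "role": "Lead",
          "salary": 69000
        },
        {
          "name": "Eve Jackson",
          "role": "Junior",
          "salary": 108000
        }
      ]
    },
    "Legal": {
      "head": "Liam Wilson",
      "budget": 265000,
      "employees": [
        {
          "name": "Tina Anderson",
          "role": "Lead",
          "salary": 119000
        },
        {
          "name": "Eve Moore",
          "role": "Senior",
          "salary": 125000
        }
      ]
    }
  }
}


Path: departments.Engineering.employees (count)

Navigate:
  -> departments
  -> Engineering
  -> employees (array, length 2)

2


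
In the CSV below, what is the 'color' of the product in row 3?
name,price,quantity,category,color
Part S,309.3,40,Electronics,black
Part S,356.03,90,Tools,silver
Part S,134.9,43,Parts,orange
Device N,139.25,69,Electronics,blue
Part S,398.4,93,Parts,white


Query: Row 3 ('Part S'), column 'color'
Value: orange

orange


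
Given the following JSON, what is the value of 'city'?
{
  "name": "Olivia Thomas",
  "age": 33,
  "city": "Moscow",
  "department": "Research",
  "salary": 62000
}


Looking up field 'city'
Value: Moscow

Moscow


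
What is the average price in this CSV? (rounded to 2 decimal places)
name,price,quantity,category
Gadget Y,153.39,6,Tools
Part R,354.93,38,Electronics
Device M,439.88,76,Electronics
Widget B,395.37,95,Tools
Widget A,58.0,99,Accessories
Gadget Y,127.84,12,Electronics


Computing average price:
Values: [153.39, 354.93, 439.88, 395.37, 58.0, 127.84]
Sum = 1529.41
Count = 6
Average = 1529.41/6 ≈ 254.90 (rounded to 2 decimal places)

254.90


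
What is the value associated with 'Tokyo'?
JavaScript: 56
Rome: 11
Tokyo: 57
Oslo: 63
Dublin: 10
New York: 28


Looking up key 'Tokyo'
Value: 57

57


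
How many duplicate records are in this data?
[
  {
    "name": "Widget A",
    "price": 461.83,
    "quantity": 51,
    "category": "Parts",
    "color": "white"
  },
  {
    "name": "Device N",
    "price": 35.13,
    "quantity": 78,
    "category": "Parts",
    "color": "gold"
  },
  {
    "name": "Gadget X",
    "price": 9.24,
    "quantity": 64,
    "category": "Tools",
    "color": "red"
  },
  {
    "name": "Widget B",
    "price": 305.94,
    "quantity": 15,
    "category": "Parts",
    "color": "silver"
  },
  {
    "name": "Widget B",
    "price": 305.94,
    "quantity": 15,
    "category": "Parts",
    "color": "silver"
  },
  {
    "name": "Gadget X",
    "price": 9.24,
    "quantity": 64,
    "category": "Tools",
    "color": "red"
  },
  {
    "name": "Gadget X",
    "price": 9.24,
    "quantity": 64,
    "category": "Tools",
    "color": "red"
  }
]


Checking 7 records for duplicates:

  Row 1: Widget A ($461.83, qty 51)
  Row 2: Device N ($35.13, qty 78)
  Row 3: Gadget X ($9.24, qty 64)
  Row 4: Widget B ($305.94, qty 15)
  Row 5: Widget B ($305.94, qty 15) <-- DUPLICATE
  Row 6: Gadget X ($9.24, qty 64) <-- DUPLICATE
  Row 7: Gadget X ($9.24, qty 64) <-- DUPLICATE

Duplicates found: 3
Unique records: 4

3 duplicates, 4 unique


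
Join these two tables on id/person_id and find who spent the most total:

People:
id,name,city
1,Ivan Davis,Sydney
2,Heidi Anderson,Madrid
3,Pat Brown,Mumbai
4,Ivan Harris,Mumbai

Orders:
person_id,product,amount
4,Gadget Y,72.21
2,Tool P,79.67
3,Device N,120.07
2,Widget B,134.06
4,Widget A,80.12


Join on: people.id = orders.person_id

Joined rows:
  Ivan Harris (Mumbai) bought Gadget Y for $72.21
  Heidi Anderson (Madrid) bought Tool P for $79.67
  Pat Brown (Mumbai) bought Device N for $120.07
  Heidi Anderson (Madrid) bought Widget B for $134.06
  Ivan Harris (Mumbai) bought Widget A for $80.12

Total per person:
  Heidi Anderson: $213.73
  Ivan Harris: $152.33
  Pat Brown: $120.07

Top spender: Heidi Anderson ($213.73)

Heidi Anderson ($213.73)


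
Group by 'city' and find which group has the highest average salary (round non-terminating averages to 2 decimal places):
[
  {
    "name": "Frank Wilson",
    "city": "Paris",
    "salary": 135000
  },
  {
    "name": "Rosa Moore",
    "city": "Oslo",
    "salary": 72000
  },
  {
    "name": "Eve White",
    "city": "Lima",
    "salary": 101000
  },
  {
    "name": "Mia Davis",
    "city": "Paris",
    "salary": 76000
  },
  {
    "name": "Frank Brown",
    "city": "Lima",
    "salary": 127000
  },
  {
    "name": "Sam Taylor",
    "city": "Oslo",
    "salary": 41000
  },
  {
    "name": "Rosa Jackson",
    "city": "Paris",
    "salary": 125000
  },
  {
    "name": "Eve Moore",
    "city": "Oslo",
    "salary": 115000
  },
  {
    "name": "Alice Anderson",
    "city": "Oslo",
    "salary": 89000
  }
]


Group by: city

Groups:
  Lima: 2 people, avg salary = 228000/2 = $114000
  Oslo: 4 people, avg salary = 317000/4 = $79250
  Paris: 3 people, avg salary = 336000/3 = $112000

Highest average salary: Lima ($114000)

Lima ($114000)


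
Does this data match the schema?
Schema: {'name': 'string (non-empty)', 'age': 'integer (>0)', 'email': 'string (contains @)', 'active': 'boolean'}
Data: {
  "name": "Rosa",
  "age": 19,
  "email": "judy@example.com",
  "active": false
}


Validating each field against schema:
  name: OK (non-empty string)
  age: OK (positive integer)
  email: OK (string with @)
  active: OK (boolean)

Result: VALID

VALID


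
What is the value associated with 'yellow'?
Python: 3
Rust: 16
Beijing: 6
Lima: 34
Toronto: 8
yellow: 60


Looking up key 'yellow'
Value: 60

60


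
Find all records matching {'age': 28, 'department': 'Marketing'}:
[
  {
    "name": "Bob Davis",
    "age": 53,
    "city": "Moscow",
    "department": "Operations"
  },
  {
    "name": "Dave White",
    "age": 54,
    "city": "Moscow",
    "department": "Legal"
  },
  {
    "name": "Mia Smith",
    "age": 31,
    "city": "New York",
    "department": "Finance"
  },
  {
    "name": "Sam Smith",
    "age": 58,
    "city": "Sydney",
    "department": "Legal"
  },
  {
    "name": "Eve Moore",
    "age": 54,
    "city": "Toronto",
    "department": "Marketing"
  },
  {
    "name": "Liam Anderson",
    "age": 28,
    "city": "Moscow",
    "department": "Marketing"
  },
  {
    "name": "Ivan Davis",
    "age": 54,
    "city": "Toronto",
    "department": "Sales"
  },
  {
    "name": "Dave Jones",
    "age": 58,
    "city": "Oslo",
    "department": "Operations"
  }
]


Search criteria: {'age': 28, 'department': 'Marketing'}

Checking 8 records:
  Bob Davis: {age: 53, department: Operations}
  Dave White: {age: 54, department: Legal}
  Mia Smith: {age: 31, department: Finance}
  Sam Smith: {age: 58, department: Legal}
  Eve Moore: {age: 54, department: Marketing}
  Liam Anderson: {age: 28, department: Marketing} <-- MATCH
  Ivan Davis: {age: 54, department: Sales}
  Dave Jones: {age: 58, department: Operations}

Matches: ["Liam Anderson"]

["Liam Anderson"]


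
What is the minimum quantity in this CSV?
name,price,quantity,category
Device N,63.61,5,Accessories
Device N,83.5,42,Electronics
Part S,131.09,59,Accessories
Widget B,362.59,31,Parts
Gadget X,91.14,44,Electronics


Computing minimum quantity:
Values: [5, 42, 59, 31, 44]
Min = 5

5


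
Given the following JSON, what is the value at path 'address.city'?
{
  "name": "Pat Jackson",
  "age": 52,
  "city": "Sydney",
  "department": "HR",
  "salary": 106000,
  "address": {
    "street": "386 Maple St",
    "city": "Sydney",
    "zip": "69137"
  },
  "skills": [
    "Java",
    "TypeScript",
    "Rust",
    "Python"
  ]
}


Query: address.city
Path: address -> city
Value: Sydney

Sydney


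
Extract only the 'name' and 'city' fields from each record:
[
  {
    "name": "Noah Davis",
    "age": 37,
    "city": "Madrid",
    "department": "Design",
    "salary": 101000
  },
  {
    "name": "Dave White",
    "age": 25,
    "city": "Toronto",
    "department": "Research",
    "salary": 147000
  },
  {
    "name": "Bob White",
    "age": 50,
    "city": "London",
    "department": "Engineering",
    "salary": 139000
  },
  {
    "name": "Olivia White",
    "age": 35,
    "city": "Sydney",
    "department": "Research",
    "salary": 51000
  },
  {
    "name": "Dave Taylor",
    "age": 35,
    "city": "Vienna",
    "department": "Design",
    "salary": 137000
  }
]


Original: 5 records with fields: name, age, city, department, salary
Keep: ['name', 'city']
Drop: ['age', 'department', 'salary']
Result: 5 records, 2 fields each

[
  {
    "name": "Noah Davis",
    "city": "Madrid"
  },
  {
    "name": "Dave White",
    "city": "Toronto"
  },
  {
    "name": "Bob White",
    "city": "London"
  },
  {
    "name": "Olivia White",
    "city": "Sydney"
  },
  {
    "name": "Dave Taylor",
    "city": "Vienna"
  }
]


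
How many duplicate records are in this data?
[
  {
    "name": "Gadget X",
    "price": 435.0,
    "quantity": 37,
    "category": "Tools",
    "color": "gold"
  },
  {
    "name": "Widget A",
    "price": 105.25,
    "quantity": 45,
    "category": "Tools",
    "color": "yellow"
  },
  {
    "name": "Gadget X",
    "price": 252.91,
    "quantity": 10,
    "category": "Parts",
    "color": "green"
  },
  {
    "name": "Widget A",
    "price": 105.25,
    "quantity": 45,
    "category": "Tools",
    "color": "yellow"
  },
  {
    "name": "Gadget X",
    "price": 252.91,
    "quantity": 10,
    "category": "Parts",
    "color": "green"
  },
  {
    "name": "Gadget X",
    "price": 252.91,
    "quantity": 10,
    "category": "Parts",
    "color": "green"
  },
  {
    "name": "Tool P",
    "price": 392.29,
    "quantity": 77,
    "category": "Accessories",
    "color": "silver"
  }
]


Checking 7 records for duplicates:

  Row 1: Gadget X ($435.0, qty 37)
  Row 2: Widget A ($105.25, qty 45)
  Row 3: Gadget X ($252.91, qty 10)
  Row 4: Widget A ($105.25, qty 45) <-- DUPLICATE
  Row 5: Gadget X ($252.91, qty 10) <-- DUPLICATE
  Row 6: Gadget X ($252.91, qty 10) <-- DUPLICATE
  Row 7: Tool P ($392.29, qty 77)

Duplicates found: 3
Unique records: 4

3 duplicates, 4 unique


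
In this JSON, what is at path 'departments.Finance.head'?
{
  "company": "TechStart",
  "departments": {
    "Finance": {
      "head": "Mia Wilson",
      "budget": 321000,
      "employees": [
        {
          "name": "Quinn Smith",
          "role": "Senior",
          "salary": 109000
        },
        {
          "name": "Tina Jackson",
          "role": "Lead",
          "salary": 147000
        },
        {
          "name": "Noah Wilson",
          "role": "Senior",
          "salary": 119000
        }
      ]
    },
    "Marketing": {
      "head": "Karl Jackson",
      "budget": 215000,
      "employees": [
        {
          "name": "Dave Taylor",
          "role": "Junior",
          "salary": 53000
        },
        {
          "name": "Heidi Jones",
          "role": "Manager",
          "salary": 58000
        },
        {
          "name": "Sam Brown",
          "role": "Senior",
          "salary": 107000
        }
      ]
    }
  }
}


Path: departments.Finance.head

Navigate:
  -> departments
  -> Finance
  -> head = 'Mia Wilson'

Mia Wilson


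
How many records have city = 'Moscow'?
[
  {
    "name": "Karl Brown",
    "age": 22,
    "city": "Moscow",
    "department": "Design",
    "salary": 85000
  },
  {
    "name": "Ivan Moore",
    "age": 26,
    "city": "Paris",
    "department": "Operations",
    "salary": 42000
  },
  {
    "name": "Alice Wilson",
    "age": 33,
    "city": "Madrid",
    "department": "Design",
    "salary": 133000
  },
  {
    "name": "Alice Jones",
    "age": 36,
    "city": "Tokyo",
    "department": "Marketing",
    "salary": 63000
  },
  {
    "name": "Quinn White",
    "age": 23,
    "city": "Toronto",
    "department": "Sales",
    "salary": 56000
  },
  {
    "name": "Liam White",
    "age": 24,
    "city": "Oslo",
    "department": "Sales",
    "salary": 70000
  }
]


Data: 6 records
Condition: city = 'Moscow'

Checking each record:
  Karl Brown: Moscow MATCH
  Ivan Moore: Paris
  Alice Wilson: Madrid
  Alice Jones: Tokyo
  Quinn White: Toronto
  Liam White: Oslo

Count: 1

1


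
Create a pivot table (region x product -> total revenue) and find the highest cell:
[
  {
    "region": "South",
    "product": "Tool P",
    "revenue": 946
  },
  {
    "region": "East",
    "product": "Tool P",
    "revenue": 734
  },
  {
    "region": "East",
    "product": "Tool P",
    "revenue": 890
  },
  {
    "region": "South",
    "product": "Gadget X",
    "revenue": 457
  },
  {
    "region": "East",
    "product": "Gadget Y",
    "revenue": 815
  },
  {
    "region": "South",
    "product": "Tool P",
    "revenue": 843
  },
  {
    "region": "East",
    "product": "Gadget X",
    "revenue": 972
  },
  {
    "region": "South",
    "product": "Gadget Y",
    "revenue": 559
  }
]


Pivot: region (rows) x product (columns) -> total revenue

     Gadget X      Gadget Y      Tool P      
East           972           815          1624  
South          457           559          1789  

Highest: South / Tool P = $1789

South / Tool P = $1789


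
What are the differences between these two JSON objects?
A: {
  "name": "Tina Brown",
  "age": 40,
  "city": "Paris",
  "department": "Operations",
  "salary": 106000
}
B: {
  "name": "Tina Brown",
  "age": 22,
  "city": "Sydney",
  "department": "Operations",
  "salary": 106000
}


Comparing each field (in key order):
  name: same
  age: DIFFERENT
  city: DIFFERENT
  department: same
  salary: same
Differences:
  age: 40 -> 22
  city: Paris -> Sydney

2 field(s) changed

2 changes: age, city


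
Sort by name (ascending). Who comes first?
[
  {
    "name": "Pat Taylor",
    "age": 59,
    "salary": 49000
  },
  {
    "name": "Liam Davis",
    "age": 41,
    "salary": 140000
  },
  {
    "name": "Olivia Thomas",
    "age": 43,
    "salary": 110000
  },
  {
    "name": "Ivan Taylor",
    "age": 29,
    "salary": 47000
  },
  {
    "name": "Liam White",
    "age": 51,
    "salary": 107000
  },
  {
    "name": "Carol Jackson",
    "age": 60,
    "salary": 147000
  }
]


Sort by: name (ascending)

Sorted order:
  1. Carol Jackson (name = Carol Jackson)
  2. Ivan Taylor (name = Ivan Taylor)
  3. Liam Davis (name = Liam Davis)
  4. Liam White (name = Liam White)
  5. Olivia Thomas (name = Olivia Thomas)
  6. Pat Taylor (name = Pat Taylor)

First: Carol Jackson

Carol Jackson


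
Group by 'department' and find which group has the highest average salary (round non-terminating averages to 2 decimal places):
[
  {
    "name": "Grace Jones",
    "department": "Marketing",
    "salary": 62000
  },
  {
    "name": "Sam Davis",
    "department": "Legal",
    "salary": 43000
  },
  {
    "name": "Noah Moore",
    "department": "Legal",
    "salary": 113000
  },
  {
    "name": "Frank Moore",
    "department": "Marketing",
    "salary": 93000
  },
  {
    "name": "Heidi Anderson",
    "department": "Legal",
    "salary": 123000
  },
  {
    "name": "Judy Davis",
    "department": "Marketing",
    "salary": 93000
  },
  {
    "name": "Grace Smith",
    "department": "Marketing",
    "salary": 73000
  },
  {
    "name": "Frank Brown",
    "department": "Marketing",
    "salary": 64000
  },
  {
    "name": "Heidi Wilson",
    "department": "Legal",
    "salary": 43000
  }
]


Group by: department

Groups:
  Legal: 4 people, avg salary = 322000/4 = $80500
  Marketing: 5 people, avg salary = 385000/5 = $77000

Highest average salary: Legal ($80500)

Legal ($80500)
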